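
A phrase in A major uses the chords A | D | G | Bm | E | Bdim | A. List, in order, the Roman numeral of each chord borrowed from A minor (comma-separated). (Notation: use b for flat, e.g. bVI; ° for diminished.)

A major has the diatonic set A, Bm, C#m, D, E, F#m, G#dim. A, D, Bm and E are all diatonic. But G (G–B–D) is foreign: the diatonic vii° on degree 7 is G#dim, whereas G comes from A minor. It is labeled bVII. But Bdim (B–D–F) is foreign: the diatonic ii on degree 2 is Bm, whereas Bdim comes from A minor. It is labeled ii°.

bVII, ii°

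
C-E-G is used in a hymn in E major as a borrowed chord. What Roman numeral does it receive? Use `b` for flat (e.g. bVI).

bVI

C is the lowered form of scale degree 6 in E major (the diatonic degree 6 is C#). C–E–G is a major chord — the form found in E minor, not the diatonic vi (C#m). Borrowed into E major it is written bVI.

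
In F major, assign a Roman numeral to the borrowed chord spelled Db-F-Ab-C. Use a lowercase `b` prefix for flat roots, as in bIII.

bVImaj7

In F major scale degree 6 is D; Db is its lowered form, from F minor. Diatonically F major has Dm (vi) on that degree; Db–F–Ab–C is instead the major-seventh chord native to F minor, so it takes the label bVImaj7.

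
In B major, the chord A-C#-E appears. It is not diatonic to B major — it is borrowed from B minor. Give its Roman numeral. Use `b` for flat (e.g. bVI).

A is the lowered form of scale degree 7 in B major (the diatonic degree 7 is A#). The diatonic chord on degree 7 would be A#dim (vii°), but A–C#–E is the major chord from B minor. As a borrowed chord it is labeled bVII.

bVII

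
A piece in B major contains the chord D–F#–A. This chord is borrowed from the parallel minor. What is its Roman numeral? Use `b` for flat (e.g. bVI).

The root D is the lowered 3rd scale degree — diatonically B major has D# there. D–F#–A is a major chord — the form found in B minor, not the diatonic iii (D#m). Borrowed into B major it is written bIII.

bIII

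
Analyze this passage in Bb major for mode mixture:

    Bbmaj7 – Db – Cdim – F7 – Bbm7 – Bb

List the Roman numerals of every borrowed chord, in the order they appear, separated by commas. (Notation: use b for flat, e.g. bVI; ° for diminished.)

The diatonic triads in Bb major are Bb, Cm, Dm, Eb, F, Gm, Adim. Bbmaj7, F7 and Bb all belong to that set. Db (Db–F–Ab) is not: scale degree 3 in Bb major carries Dm (iii). In Bb minor the chord on that degree is Db, so here it functions as bIII, borrowed from the parallel minor. Cdim (C–Eb–Gb) doesn't fit — on degree 2 Bb major would have Cm (ii). Cdim is the degree-2 chord of Bb minor, so it is the borrowed ii°. But Bbm7 (Bb–Db–F–Ab) is foreign: the diatonic I on degree 1 is Bb, whereas Bbm7 comes from Bb minor. It is labeled i7.

bIII, ii°, i7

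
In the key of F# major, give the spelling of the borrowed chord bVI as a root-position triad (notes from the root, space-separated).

D F# A

Scale degree 6 in F# major is D#. bVI uses the lowered form, D, taken from F# minor. Stacking thirds in F# minor on D gives D–F#–A.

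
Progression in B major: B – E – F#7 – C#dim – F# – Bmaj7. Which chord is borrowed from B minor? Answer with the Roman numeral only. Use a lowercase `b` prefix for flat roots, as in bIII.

B major has the diatonic set B, C#m, D#m, E, F#, G#m, A#dim. B, E, F#7, F# and Bmaj7 all belong to that set. C#dim (C#–E–G) doesn't fit — on degree 2 B major would have C#m (ii). C#dim is the degree-2 chord of B minor, so it is the borrowed ii°.

ii°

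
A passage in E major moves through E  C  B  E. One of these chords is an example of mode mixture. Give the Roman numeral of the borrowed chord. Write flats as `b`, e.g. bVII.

bVI

E major has the diatonic set E, F#m, G#m, A, B, C#m, D#dim. E and B both belong to that set. C (C–E–G) doesn't fit — on degree 6 E major would have C#m (vi). C is the degree-6 chord of E minor, so it is the borrowed bVI.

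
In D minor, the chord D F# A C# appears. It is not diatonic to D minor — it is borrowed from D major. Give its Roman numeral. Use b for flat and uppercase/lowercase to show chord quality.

Imaj7

D is scale degree 1 in D minor. D–F#–A–C# is a major-seventh chord — the form found in D major, not the diatonic i (Dm). Borrowed into D minor it is written Imaj7.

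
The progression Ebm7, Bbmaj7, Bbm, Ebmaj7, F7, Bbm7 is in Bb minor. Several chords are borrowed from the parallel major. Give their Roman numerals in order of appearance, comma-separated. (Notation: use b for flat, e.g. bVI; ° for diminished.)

Bb minor has the diatonic set Bbm, Cdim, Db, Ebm, F, Gb, Ab (with V from harmonic minor). Ebm7, Bbm, F7 and Bbm7 are all diatonic. Bbmaj7 (Bb–D–F–A) is not: scale degree 1 in Bb minor carries Bbm (i). In Bb major the chord on that degree is Bbmaj7, so here it functions as Imaj7, borrowed from the parallel major. But Ebmaj7 (Eb–G–Bb–D) is foreign: the diatonic iv on degree 4 is Ebm, whereas Ebmaj7 comes from Bb major. It is labeled IVmaj7.

Imaj7, IVmaj7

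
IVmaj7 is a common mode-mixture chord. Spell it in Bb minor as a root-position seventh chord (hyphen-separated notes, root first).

Eb-G-Bb-D

The root, Eb, is scale degree 4 — the same note in Bb minor and Bb major; only the chord quality changes. Building the major-seventh chord from the parallel major on Eb: Eb–G–Bb–D.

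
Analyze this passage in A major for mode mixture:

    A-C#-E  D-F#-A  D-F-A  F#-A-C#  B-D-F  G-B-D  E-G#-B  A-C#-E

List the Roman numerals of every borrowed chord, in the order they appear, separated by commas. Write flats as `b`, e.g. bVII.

iv, ii°, bVII

In A major the diatonic chords are A, Bm, C#m, D, E, F#m, G#dim. A–C#–E = A, D–F#–A = D, F#–A–C# = F#m and E–G#–B = E all belong to that set. D–F–A doesn't fit — on degree 4 A major would have D (IV). Dm is the degree-4 chord of A minor, so it is the borrowed iv. But B–D–F is foreign: the diatonic ii on degree 2 is Bm, whereas Bdim comes from A minor. It is labeled ii°. G–B–D doesn't fit — on degree 7 A major would have G#dim (vii°). G is the degree-7 chord of A minor, so it is the borrowed bVII.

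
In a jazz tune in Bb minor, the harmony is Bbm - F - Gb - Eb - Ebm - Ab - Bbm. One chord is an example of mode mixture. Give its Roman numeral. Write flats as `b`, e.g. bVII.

The diatonic triads in Bb minor (with V from harmonic minor) are Bbm, Cdim, Db, Ebm, F, Gb, Ab. Bbm, F, Gb, Ebm and Ab all belong to that set. Eb (Eb–G–Bb) is not: scale degree 4 in Bb minor carries Ebm (iv). In Bb major the chord on that degree is Eb, so here it functions as IV, borrowed from the parallel major.

IV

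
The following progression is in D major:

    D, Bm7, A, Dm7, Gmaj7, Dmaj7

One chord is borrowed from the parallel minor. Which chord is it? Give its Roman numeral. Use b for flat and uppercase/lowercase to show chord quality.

i7

In D major the diatonic chords are D, Em, F#m, G, A, Bm, C#dim. Of the given chords, D, Bm7, A, Gmaj7 and Dmaj7 are diatonic. Dm7 (D–F–A–C) is not: scale degree 1 in D major carries D (I). In D minor the chord on that degree is Dm7, so here it functions as i7, borrowed from the parallel minor.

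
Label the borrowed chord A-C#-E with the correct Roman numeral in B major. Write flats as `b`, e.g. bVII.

bVII

A is the lowered form of scale degree 7 in B major (the diatonic degree 7 is A#). A–C#–E is a major chord — the form found in B minor, not the diatonic vii° (A#dim). Borrowed into B major it is written bVII.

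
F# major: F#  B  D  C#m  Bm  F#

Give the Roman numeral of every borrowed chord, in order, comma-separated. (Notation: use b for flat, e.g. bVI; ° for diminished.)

F# major has the diatonic set F#, G#m, A#m, B, C#, D#m, E#dim. F# and B both belong to that set. D (D–F#–A) is not: scale degree 6 in F# major carries D#m (vi). In F# minor the chord on that degree is D, so here it functions as bVI, borrowed from the parallel minor. C#m (C#–E–G#) doesn't fit — on degree 5 F# major would have C# (V). C#m is the degree-5 chord of F# minor, so it is the borrowed v. But Bm (B–D–F#) is foreign: the diatonic IV on degree 4 is B, whereas Bm comes from F# minor. It is labeled iv.

bVI, v, iv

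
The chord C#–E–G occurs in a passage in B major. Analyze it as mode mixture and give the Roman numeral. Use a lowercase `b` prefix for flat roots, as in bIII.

ii°

The root C# is the diatonic 2nd degree of B major; the borrowing shows in the chord quality. The diatonic chord on degree 2 would be C#m (ii), but C#–E–G is the diminished chord from B minor. As a borrowed chord it is labeled ii°.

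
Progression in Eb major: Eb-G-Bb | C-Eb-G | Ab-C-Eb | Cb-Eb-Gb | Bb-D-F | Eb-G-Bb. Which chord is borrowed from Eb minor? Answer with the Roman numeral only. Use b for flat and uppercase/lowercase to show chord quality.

bVI

In Eb major the diatonic chords are Eb, Fm, Gm, Ab, Bb, Cm, Ddim. Eb–G–Bb = Eb, C–Eb–G = Cm, Ab–C–Eb = Ab and Bb–D–F = Bb are all diatonic. Cb–Eb–Gb is not: scale degree 6 in Eb major carries Cm (vi). In Eb minor the chord on that degree is Cb, so here it functions as bVI, borrowed from the parallel minor.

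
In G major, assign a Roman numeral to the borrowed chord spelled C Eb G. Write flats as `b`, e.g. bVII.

iv

The root C is the diatonic 4th degree of G major; the borrowing shows in the chord quality. The diatonic chord on degree 4 would be C (IV), but C–Eb–G is the minor chord from G minor. As a borrowed chord it is labeled iv.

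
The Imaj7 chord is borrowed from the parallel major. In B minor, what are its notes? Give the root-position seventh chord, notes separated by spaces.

B D# F# A#

Imaj7 is built on scale degree 1, which is B in both B minor and its parallel. Stacking thirds in B major on B gives B–D#–F#–A#.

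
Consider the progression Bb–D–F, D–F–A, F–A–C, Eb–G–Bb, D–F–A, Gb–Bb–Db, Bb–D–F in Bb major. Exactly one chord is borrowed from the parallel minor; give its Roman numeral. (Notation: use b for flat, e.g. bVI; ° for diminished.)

The diatonic triads in Bb major are Bb, Cm, Dm, Eb, F, Gm, Adim. Bb–D–F = Bb, D–F–A = Dm, F–A–C = F and Eb–G–Bb = Eb all belong to that set. Gb–Bb–Db is not: scale degree 6 in Bb major carries Gm (vi). In Bb minor the chord on that degree is Gb, so here it functions as bVI, borrowed from the parallel minor.

bVI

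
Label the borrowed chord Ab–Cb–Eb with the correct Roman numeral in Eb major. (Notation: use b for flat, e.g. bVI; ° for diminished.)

iv

The root Ab is the diatonic 4th degree of Eb major; the borrowing shows in the chord quality. Diatonically Eb major has Ab (IV) on that degree; Ab–Cb–Eb is instead the minor chord native to Eb minor, so it takes the label iv.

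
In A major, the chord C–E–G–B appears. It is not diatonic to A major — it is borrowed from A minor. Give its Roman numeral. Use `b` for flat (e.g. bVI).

bIIImaj7

The root C is the lowered 3rd scale degree — diatonically A major has C# there. C–E–G–B is a major-seventh chord — the form found in A minor, not the diatonic iii (C#m). Borrowed into A major it is written bIIImaj7.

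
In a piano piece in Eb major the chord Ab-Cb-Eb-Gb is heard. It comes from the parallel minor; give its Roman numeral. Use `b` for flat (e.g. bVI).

iv7

Ab is scale degree 4 in Eb major. The diatonic chord on degree 4 would be Ab (IV), but Ab–Cb–Eb–Gb is the minor-seventh chord from Eb minor. As a borrowed chord it is labeled iv7.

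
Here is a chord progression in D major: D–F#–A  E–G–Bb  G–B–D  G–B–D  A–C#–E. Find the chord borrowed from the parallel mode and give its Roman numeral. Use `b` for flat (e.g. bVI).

D major has the diatonic set D, Em, F#m, G, A, Bm, C#dim. Of the given chords, D–F#–A = D, G–B–D = G and A–C#–E = A are diatonic. E–G–Bb is not: scale degree 2 in D major carries Em (ii). In D minor the chord on that degree is Edim, so here it functions as ii°, borrowed from the parallel minor.

ii°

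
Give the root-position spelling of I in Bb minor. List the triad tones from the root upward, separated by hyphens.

The root, Bb, is scale degree 1 — the same note in Bb minor and Bb major; only the chord quality changes. Stacking thirds in Bb major on Bb gives Bb–D–F.

Bb-D-F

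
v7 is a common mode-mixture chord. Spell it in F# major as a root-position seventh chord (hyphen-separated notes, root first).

C#-E-G#-B

v7 is built on scale degree 5, which is C# in both F# major and its parallel. Stacking thirds in F# minor on C# gives C#–E–G#–B.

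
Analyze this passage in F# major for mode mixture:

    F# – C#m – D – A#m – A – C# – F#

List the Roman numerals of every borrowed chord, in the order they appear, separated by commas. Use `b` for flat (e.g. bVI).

v, bVI, bIII

In F# major the diatonic chords are F#, G#m, A#m, B, C#, D#m, E#dim. F#, A#m and C# are all diatonic. C#m (C#–E–G#) is not: scale degree 5 in F# major carries C# (V). In F# minor the chord on that degree is C#m, so here it functions as v, borrowed from the parallel minor. D (D–F#–A) doesn't fit — on degree 6 F# major would have D#m (vi). D is the degree-6 chord of F# minor, so it is the borrowed bVI. But A (A–C#–E) is foreign: the diatonic iii on degree 3 is A#m, whereas A comes from F# minor. It is labeled bIII.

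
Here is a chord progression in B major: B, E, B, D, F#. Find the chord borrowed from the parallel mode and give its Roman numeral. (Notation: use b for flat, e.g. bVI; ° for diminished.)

B major has the diatonic set B, C#m, D#m, E, F#, G#m, A#dim. B, E and F# are all diatonic. D (D–F#–A) doesn't fit — on degree 3 B major would have D#m (iii). D is the degree-3 chord of B minor, so it is the borrowed bIII.

bIII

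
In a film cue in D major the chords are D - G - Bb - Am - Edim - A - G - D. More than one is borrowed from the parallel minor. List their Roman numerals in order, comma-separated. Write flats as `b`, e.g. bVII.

bVI, v, ii°

The diatonic triads in D major are D, Em, F#m, G, A, Bm, C#dim. D, G and A all belong to that set. But Bb (Bb–D–F) is foreign: the diatonic vi on degree 6 is Bm, whereas Bb comes from D minor. It is labeled bVI. Am (A–C–E) is not: scale degree 5 in D major carries A (V). In D minor the chord on that degree is Am, so here it functions as v, borrowed from the parallel minor. Edim (E–G–Bb) doesn't fit — on degree 2 D major would have Em (ii). Edim is the degree-2 chord of D minor, so it is the borrowed ii°.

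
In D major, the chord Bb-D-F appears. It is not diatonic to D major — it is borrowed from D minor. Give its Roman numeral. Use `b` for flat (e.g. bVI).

Bb is the lowered form of scale degree 6 in D major (the diatonic degree 6 is B). The diatonic chord on degree 6 would be Bm (vi), but Bb–D–F is the major chord from D minor. As a borrowed chord it is labeled bVI.

bVI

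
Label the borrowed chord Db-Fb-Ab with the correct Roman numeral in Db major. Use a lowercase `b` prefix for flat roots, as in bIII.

i

The root Db is the diatonic 1st degree of Db major; the borrowing shows in the chord quality. Db–Fb–Ab is a minor chord — the form found in Db minor, not the diatonic I (Db). Borrowed into Db major it is written i.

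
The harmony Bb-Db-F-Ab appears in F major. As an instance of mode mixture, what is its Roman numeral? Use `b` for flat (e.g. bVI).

Bb is scale degree 4 in F major. Diatonically F major has Bb (IV) on that degree; Bb–Db–F–Ab is instead the minor-seventh chord native to F minor, so it takes the label iv7.

iv7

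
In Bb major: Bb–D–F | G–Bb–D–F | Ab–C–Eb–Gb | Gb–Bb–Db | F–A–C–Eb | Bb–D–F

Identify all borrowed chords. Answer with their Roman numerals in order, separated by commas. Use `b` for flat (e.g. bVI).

In Bb major the diatonic chords are Bb, Cm, Dm, Eb, F, Gm, Adim. Of the given chords, Bb–D–F = Bb, G–Bb–D–F = Gm7 and F–A–C–Eb = F7 are diatonic. But Ab–C–Eb–Gb is foreign: the diatonic vii° on degree 7 is Adim, whereas Ab7 comes from Bb minor. It is labeled bVII7. Gb–Bb–Db doesn't fit — on degree 6 Bb major would have Gm (vi). Gb is the degree-6 chord of Bb minor, so it is the borrowed bVI.

bVII7, bVI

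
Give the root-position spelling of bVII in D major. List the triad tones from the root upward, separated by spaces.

C E G

Scale degree 7 in D major is C#. bVII uses the lowered form, C, taken from D minor. Stacking thirds in D minor on C gives C–E–G.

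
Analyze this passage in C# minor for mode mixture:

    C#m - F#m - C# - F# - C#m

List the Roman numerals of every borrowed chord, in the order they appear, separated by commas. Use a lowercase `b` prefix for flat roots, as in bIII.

I, IV

In C# minor (with V from harmonic minor) the diatonic chords are C#m, D#dim, E, F#m, G#, A, B. Of the given chords, C#m and F#m are diatonic. But C# (C#–E#–G#) is foreign: the diatonic i on degree 1 is C#m, whereas C# comes from C# major. It is labeled I. F# (F#–A#–C#) is not: scale degree 4 in C# minor carries F#m (iv). In C# major the chord on that degree is F#, so here it functions as IV, borrowed from the parallel major.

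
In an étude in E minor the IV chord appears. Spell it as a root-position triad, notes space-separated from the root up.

A C# E

The root, A, is scale degree 4 — the same note in E minor and E major; only the chord quality changes. Stacking thirds in E major on A gives A–C#–E.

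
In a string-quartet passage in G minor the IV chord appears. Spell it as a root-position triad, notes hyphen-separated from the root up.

C-E-G

The root, C, is scale degree 4 — the same note in G minor and G major; only the chord quality changes. Building the major chord from the parallel major on C: C–E–G.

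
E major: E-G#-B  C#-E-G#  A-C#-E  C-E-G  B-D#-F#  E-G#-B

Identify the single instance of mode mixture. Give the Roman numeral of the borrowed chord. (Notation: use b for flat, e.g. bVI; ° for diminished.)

In E major the diatonic chords are E, F#m, G#m, A, B, C#m, D#dim. E–G#–B = E, C#–E–G# = C#m, A–C#–E = A and B–D#–F# = B all belong to that set. C–E–G doesn't fit — on degree 6 E major would have C#m (vi). C is the degree-6 chord of E minor, so it is the borrowed bVI.

bVI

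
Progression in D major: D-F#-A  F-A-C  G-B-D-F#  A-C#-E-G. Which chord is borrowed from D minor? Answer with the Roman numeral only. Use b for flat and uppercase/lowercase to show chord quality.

bIII

In D major the diatonic chords are D, Em, F#m, G, A, Bm, C#dim. Of the given chords, D–F#–A = D, G–B–D–F# = Gmaj7 and A–C#–E–G = A7 are diatonic. F–A–C is not: scale degree 3 in D major carries F#m (iii). In D minor the chord on that degree is F, so here it functions as bIII, borrowed from the parallel minor.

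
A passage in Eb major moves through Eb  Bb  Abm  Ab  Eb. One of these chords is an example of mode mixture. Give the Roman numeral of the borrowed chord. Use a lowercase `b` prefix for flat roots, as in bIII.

In Eb major the diatonic chords are Eb, Fm, Gm, Ab, Bb, Cm, Ddim. Eb, Bb and Ab all belong to that set. Abm (Ab–Cb–Eb) is not: scale degree 4 in Eb major carries Ab (IV). In Eb minor the chord on that degree is Abm, so here it functions as iv, borrowed from the parallel minor.

iv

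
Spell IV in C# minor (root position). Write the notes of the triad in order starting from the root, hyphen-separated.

F#-A#-C#

The root, F#, is scale degree 4 — the same note in C# minor and C# major; only the chord quality changes. In C# major the chord on F# is F#–A#–C#.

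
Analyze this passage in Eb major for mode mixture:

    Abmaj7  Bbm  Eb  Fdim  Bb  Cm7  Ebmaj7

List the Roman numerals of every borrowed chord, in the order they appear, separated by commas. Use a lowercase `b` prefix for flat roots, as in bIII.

The diatonic triads in Eb major are Eb, Fm, Gm, Ab, Bb, Cm, Ddim. Abmaj7, Eb, Bb, Cm7 and Ebmaj7 are all diatonic. Bbm (Bb–Db–F) is not: scale degree 5 in Eb major carries Bb (V). In Eb minor the chord on that degree is Bbm, so here it functions as v, borrowed from the parallel minor. Fdim (F–Ab–Cb) doesn't fit — on degree 2 Eb major would have Fm (ii). Fdim is the degree-2 chord of Eb minor, so it is the borrowed ii°.

v, ii°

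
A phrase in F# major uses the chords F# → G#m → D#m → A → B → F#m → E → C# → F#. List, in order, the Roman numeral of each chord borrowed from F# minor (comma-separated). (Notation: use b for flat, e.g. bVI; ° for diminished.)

The diatonic triads in F# major are F#, G#m, A#m, B, C#, D#m, E#dim. F#, G#m, D#m, B and C# all belong to that set. But A (A–C#–E) is foreign: the diatonic iii on degree 3 is A#m, whereas A comes from F# minor. It is labeled bIII. F#m (F#–A–C#) is not: scale degree 1 in F# major carries F# (I). In F# minor the chord on that degree is F#m, so here it functions as i, borrowed from the parallel minor. But E (E–G#–B) is foreign: the diatonic vii° on degree 7 is E#dim, whereas E comes from F# minor. It is labeled bVII.

bIII, i, bVII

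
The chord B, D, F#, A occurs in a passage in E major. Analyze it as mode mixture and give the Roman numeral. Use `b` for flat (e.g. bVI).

v7

The root B is the diatonic 5th degree of E major; the borrowing shows in the chord quality. Diatonically E major has B (V) on that degree; B–D–F#–A is instead the minor-seventh chord native to E minor, so it takes the label v7.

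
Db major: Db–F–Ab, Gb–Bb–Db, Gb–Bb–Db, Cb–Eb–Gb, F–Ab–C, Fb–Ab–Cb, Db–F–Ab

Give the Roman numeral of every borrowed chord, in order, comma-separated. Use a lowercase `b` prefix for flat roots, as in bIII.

bVII, bIII

The diatonic triads in Db major are Db, Ebm, Fm, Gb, Ab, Bbm, Cdim. Of the given chords, Db–F–Ab = Db, Gb–Bb–Db = Gb and F–Ab–C = Fm are diatonic. But Cb–Eb–Gb is foreign: the diatonic vii° on degree 7 is Cdim, whereas Cb comes from Db minor. It is labeled bVII. But Fb–Ab–Cb is foreign: the diatonic iii on degree 3 is Fm, whereas Fb comes from Db minor. It is labeled bIII.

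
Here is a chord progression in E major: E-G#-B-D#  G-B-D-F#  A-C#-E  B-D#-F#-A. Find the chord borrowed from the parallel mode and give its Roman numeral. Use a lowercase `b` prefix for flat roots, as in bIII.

In E major the diatonic chords are E, F#m, G#m, A, B, C#m, D#dim. Of the given chords, E–G#–B–D# = Emaj7, A–C#–E = A and B–D#–F#–A = B7 are diatonic. G–B–D–F# is not: scale degree 3 in E major carries G#m (iii). In E minor the chord on that degree is Gmaj7, so here it functions as bIIImaj7, borrowed from the parallel minor.

bIIImaj7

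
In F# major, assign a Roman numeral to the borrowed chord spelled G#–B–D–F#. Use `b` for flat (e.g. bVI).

G# is scale degree 2 in F# major. The diatonic chord on degree 2 would be G#m (ii), but G#–B–D–F# is the half-diminished-seventh chord from F# minor. As a borrowed chord it is labeled iiø7.

iiø7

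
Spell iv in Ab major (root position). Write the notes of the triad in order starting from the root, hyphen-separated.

Db-Fb-Ab

The root, Db, is scale degree 4 — the same note in Ab major and Ab minor; only the chord quality changes. Building the minor chord from the parallel minor on Db: Db–Fb–Ab.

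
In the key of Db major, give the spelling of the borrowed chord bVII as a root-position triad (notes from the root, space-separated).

Cb Eb Gb

bVII is built on the lowered scale degree 7. In Db major degree 7 is C; lowered it becomes Cb. Stacking thirds in Db minor on Cb gives Cb–Eb–Gb.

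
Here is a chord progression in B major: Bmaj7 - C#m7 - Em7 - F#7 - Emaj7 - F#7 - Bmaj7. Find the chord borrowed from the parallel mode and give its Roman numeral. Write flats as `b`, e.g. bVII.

B major has the diatonic set B, C#m, D#m, E, F#, G#m, A#dim. Bmaj7, C#m7, F#7 and Emaj7 are all diatonic. Em7 (E–G–B–D) doesn't fit — on degree 4 B major would have E (IV). Em7 is the degree-4 chord of B minor, so it is the borrowed iv7.

iv7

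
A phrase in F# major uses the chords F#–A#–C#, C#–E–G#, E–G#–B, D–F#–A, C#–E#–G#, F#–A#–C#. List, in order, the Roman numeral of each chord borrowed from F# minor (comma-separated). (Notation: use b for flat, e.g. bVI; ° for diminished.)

F# major has the diatonic set F#, G#m, A#m, B, C#, D#m, E#dim. F#–A#–C# = F# and C#–E#–G# = C# are both diatonic. But C#–E–G# is foreign: the diatonic V on degree 5 is C#, whereas C#m comes from F# minor. It is labeled v. But E–G#–B is foreign: the diatonic vii° on degree 7 is E#dim, whereas E comes from F# minor. It is labeled bVII. D–F#–A is not: scale degree 6 in F# major carries D#m (vi). In F# minor the chord on that degree is D, so here it functions as bVI, borrowed from the parallel minor.

v, bVII, bVI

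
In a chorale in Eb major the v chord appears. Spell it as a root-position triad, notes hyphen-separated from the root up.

The root, Bb, is scale degree 5 — the same note in Eb major and Eb minor; only the chord quality changes. Building the minor chord from the parallel minor on Bb: Bb–Db–F.

Bb-Db-F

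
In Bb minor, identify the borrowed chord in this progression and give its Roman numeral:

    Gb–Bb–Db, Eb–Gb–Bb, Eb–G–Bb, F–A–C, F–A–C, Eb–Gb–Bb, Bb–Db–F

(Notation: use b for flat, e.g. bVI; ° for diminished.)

In Bb minor (with V from harmonic minor) the diatonic chords are Bbm, Cdim, Db, Ebm, F, Gb, Ab. Gb–Bb–Db = Gb, Eb–Gb–Bb = Ebm, F–A–C = F and Bb–Db–F = Bbm all belong to that set. Eb–G–Bb is not: scale degree 4 in Bb minor carries Ebm (iv). In Bb major the chord on that degree is Eb, so here it functions as IV, borrowed from the parallel major.

IV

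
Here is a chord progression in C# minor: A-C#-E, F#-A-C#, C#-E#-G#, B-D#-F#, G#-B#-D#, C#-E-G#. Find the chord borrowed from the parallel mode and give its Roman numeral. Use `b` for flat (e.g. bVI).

The diatonic triads in C# minor (with V from harmonic minor) are C#m, D#dim, E, F#m, G#, A, B. A–C#–E = A, F#–A–C# = F#m, B–D#–F# = B, G#–B#–D# = G# and C#–E–G# = C#m are all diatonic. C#–E#–G# doesn't fit — on degree 1 C# minor would have C#m (i). C# is the degree-1 chord of C# major, so it is the borrowed I.

I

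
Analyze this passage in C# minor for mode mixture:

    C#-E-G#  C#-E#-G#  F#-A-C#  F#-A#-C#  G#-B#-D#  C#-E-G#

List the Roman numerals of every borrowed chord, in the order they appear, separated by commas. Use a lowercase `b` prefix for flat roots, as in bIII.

In C# minor (with V from harmonic minor) the diatonic chords are C#m, D#dim, E, F#m, G#, A, B. C#–E–G# = C#m, F#–A–C# = F#m and G#–B#–D# = G# are all diatonic. C#–E#–G# is not: scale degree 1 in C# minor carries C#m (i). In C# major the chord on that degree is C#, so here it functions as I, borrowed from the parallel major. But F#–A#–C# is foreign: the diatonic iv on degree 4 is F#m, whereas F# comes from C# major. It is labeled IV.

I, IV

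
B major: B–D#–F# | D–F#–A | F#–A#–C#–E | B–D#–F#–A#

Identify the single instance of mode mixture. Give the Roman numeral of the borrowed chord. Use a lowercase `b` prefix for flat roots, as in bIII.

B major has the diatonic set B, C#m, D#m, E, F#, G#m, A#dim. B–D#–F# = B, F#–A#–C#–E = F#7 and B–D#–F#–A# = Bmaj7 are all diatonic. But D–F#–A is foreign: the diatonic iii on degree 3 is D#m, whereas D comes from B minor. It is labeled bIII.

bIII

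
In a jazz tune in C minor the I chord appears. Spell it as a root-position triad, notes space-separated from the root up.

C E G

The root, C, is scale degree 1 — the same note in C minor and C major; only the chord quality changes. Stacking thirds in C major on C gives C–E–G.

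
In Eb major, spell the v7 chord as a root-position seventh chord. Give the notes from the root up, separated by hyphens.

Bb-Db-F-Ab

The root, Bb, is scale degree 5 — the same note in Eb major and Eb minor; only the chord quality changes. Building the minor-seventh chord from the parallel minor on Bb: Bb–Db–F–Ab.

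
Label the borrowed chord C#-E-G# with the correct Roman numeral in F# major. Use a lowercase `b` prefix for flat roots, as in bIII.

The root C# is the diatonic 5th degree of F# major; the borrowing shows in the chord quality. The diatonic chord on degree 5 would be C# (V), but C#–E–G# is the minor chord from F# minor. As a borrowed chord it is labeled v.

v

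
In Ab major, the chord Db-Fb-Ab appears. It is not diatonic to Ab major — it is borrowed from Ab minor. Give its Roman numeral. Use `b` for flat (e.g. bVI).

The root Db is the diatonic 4th degree of Ab major; the borrowing shows in the chord quality. Db–Fb–Ab is a minor chord — the form found in Ab minor, not the diatonic IV (Db). Borrowed into Ab major it is written iv.

iv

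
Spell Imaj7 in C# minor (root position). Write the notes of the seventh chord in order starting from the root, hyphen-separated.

The root, C#, is scale degree 1 — the same note in C# minor and C# major; only the chord quality changes. Stacking thirds in C# major on C# gives C#–E#–G#–B#.

C#-E#-G#-B#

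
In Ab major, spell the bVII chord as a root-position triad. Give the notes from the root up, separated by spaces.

The root of bVII is the lowered 7th degree: G becomes Gb. Building the major chord from the parallel minor on Gb: Gb–Bb–Db.

Gb Bb Db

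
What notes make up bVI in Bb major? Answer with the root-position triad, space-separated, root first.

bVI is built on the lowered scale degree 6. In Bb major degree 6 is G; lowered it becomes Gb. Building the major chord from the parallel minor on Gb: Gb–Bb–Db.

Gb Bb Db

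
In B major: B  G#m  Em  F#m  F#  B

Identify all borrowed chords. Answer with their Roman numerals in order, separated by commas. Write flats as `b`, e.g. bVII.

iv, v

The diatonic triads in B major are B, C#m, D#m, E, F#, G#m, A#dim. B, G#m and F# are all diatonic. Em (E–G–B) is not: scale degree 4 in B major carries E (IV). In B minor the chord on that degree is Em, so here it functions as iv, borrowed from the parallel minor. F#m (F#–A–C#) is not: scale degree 5 in B major carries F# (V). In B minor the chord on that degree is F#m, so here it functions as v, borrowed from the parallel minor.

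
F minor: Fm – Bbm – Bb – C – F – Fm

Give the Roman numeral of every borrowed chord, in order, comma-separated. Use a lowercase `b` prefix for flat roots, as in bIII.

The diatonic triads in F minor (with V from harmonic minor) are Fm, Gdim, Ab, Bbm, C, Db, Eb. Fm, Bbm and C are all diatonic. But Bb (Bb–D–F) is foreign: the diatonic iv on degree 4 is Bbm, whereas Bb comes from F major. It is labeled IV. F (F–A–C) is not: scale degree 1 in F minor carries Fm (i). In F major the chord on that degree is F, so here it functions as I, borrowed from the parallel major.

IV, I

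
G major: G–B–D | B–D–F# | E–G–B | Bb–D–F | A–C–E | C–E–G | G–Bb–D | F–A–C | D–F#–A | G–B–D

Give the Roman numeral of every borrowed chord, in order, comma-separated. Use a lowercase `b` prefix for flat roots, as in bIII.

The diatonic triads in G major are G, Am, Bm, C, D, Em, F#dim. G–B–D = G, B–D–F# = Bm, E–G–B = Em, A–C–E = Am, C–E–G = C and D–F#–A = D are all diatonic. Bb–D–F is not: scale degree 3 in G major carries Bm (iii). In G minor the chord on that degree is Bb, so here it functions as bIII, borrowed from the parallel minor. G–Bb–D doesn't fit — on degree 1 G major would have G (I). Gm is the degree-1 chord of G minor, so it is the borrowed i. But F–A–C is foreign: the diatonic vii° on degree 7 is F#dim, whereas F comes from G minor. It is labeled bVII.

bIII, i, bVII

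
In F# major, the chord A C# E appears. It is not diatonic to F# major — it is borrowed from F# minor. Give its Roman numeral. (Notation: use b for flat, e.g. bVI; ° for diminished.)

In F# major scale degree 3 is A#; A is its lowered form, from F# minor. A–C#–E is a major chord — the form found in F# minor, not the diatonic iii (A#m). Borrowed into F# major it is written bIII.

bIII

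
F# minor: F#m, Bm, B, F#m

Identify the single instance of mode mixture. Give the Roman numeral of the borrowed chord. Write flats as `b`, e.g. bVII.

F# minor has the diatonic set F#m, G#dim, A, Bm, C#, D, E (with V from harmonic minor). F#m and Bm both belong to that set. B (B–D#–F#) is not: scale degree 4 in F# minor carries Bm (iv). In F# major the chord on that degree is B, so here it functions as IV, borrowed from the parallel major.

IV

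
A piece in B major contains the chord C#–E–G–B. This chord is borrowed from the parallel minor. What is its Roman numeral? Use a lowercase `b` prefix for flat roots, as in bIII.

The root C# is the diatonic 2nd degree of B major; the borrowing shows in the chord quality. The diatonic chord on degree 2 would be C#m (ii), but C#–E–G–B is the half-diminished-seventh chord from B minor. As a borrowed chord it is labeled iiø7.

iiø7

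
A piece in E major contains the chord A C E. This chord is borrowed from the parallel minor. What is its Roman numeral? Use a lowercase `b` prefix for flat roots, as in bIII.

iv

A is scale degree 4 in E major. The diatonic chord on degree 4 would be A (IV), but A–C–E is the minor chord from E minor. As a borrowed chord it is labeled iv.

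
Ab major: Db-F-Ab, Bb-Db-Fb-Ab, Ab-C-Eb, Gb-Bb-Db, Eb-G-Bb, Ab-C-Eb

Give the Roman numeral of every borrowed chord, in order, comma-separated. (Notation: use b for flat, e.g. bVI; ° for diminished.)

iiø7, bVII

Ab major has the diatonic set Ab, Bbm, Cm, Db, Eb, Fm, Gdim. Db–F–Ab = Db, Ab–C–Eb = Ab and Eb–G–Bb = Eb all belong to that set. But Bb–Db–Fb–Ab is foreign: the diatonic ii on degree 2 is Bbm, whereas Bbm7b5 comes from Ab minor. It is labeled iiø7. Gb–Bb–Db is not: scale degree 7 in Ab major carries Gdim (vii°). In Ab minor the chord on that degree is Gb, so here it functions as bVII, borrowed from the parallel minor.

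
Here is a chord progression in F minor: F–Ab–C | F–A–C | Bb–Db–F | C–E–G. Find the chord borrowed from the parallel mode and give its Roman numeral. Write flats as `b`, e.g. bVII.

In F minor (with V from harmonic minor) the diatonic chords are Fm, Gdim, Ab, Bbm, C, Db, Eb. F–Ab–C = Fm, Bb–Db–F = Bbm and C–E–G = C all belong to that set. But F–A–C is foreign: the diatonic i on degree 1 is Fm, whereas F comes from F major. It is labeled I.

I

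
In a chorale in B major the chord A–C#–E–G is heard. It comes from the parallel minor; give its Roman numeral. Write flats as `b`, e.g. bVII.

bVII7

A is the lowered form of scale degree 7 in B major (the diatonic degree 7 is A#). The diatonic chord on degree 7 would be A#dim (vii°), but A–C#–E–G is the dominant-seventh chord from B minor. As a borrowed chord it is labeled bVII7.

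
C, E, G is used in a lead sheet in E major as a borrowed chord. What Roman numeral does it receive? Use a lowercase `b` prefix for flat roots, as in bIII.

bVI

The root C is the lowered 6th scale degree — diatonically E major has C# there. Diatonically E major has C#m (vi) on that degree; C–E–G is instead the major chord native to E minor, so it takes the label bVI.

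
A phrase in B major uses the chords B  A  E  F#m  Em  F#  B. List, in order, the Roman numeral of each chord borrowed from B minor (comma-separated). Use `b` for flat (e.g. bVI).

In B major the diatonic chords are B, C#m, D#m, E, F#, G#m, A#dim. Of the given chords, B, E and F# are diatonic. But A (A–C#–E) is foreign: the diatonic vii° on degree 7 is A#dim, whereas A comes from B minor. It is labeled bVII. F#m (F#–A–C#) is not: scale degree 5 in B major carries F# (V). In B minor the chord on that degree is F#m, so here it functions as v, borrowed from the parallel minor. Em (E–G–B) doesn't fit — on degree 4 B major would have E (IV). Em is the degree-4 chord of B minor, so it is the borrowed iv.

bVII, v, iv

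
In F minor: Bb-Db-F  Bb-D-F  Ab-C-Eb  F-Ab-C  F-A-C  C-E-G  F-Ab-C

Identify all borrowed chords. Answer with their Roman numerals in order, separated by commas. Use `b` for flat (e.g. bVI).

IV, I

F minor has the diatonic set Fm, Gdim, Ab, Bbm, C, Db, Eb (with V from harmonic minor). Bb–Db–F = Bbm, Ab–C–Eb = Ab, F–Ab–C = Fm and C–E–G = C are all diatonic. Bb–D–F is not: scale degree 4 in F minor carries Bbm (iv). In F major the chord on that degree is Bb, so here it functions as IV, borrowed from the parallel major. F–A–C is not: scale degree 1 in F minor carries Fm (i). In F major the chord on that degree is F, so here it functions as I, borrowed from the parallel major.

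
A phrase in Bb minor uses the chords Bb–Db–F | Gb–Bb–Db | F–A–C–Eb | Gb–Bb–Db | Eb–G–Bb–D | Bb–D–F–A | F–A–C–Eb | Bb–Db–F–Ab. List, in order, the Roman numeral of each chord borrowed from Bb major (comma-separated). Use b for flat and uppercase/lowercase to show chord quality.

Bb minor has the diatonic set Bbm, Cdim, Db, Ebm, F, Gb, Ab (with V from harmonic minor). Of the given chords, Bb–Db–F = Bbm, Gb–Bb–Db = Gb, F–A–C–Eb = F7 and Bb–Db–F–Ab = Bbm7 are diatonic. Eb–G–Bb–D doesn't fit — on degree 4 Bb minor would have Ebm (iv). Ebmaj7 is the degree-4 chord of Bb major, so it is the borrowed IVmaj7. But Bb–D–F–A is foreign: the diatonic i on degree 1 is Bbm, whereas Bbmaj7 comes from Bb major. It is labeled Imaj7.

IVmaj7, Imaj7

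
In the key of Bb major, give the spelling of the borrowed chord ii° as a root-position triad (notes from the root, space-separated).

C Eb Gb

The root, C, is scale degree 2 — the same note in Bb major and Bb minor; only the chord quality changes. Stacking thirds in Bb minor on C gives C–Eb–Gb.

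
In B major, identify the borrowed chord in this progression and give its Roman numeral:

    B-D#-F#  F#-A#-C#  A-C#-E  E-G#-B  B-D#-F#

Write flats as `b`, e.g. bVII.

The diatonic triads in B major are B, C#m, D#m, E, F#, G#m, A#dim. Of the given chords, B–D#–F# = B, F#–A#–C# = F# and E–G#–B = E are diatonic. A–C#–E doesn't fit — on degree 7 B major would have A#dim (vii°). A is the degree-7 chord of B minor, so it is the borrowed bVII.

bVII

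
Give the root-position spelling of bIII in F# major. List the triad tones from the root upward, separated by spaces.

A C# E

The root of bIII is the lowered 3rd degree: A# becomes A. Building the major chord from the parallel minor on A: A–C#–E.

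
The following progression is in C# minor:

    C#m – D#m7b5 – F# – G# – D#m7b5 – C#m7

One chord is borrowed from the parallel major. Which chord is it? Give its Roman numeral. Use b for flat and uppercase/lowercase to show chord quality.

IV

The diatonic triads in C# minor (with V from harmonic minor) are C#m, D#dim, E, F#m, G#, A, B. C#m, D#m7b5, G# and C#m7 all belong to that set. But F# (F#–A#–C#) is foreign: the diatonic iv on degree 4 is F#m, whereas F# comes from C# major. It is labeled IV.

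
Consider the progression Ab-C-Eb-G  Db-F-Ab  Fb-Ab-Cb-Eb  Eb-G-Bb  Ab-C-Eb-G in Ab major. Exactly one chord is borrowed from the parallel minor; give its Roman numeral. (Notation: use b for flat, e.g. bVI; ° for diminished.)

bVImaj7

In Ab major the diatonic chords are Ab, Bbm, Cm, Db, Eb, Fm, Gdim. Ab–C–Eb–G = Abmaj7, Db–F–Ab = Db and Eb–G–Bb = Eb all belong to that set. Fb–Ab–Cb–Eb is not: scale degree 6 in Ab major carries Fm (vi). In Ab minor the chord on that degree is Fbmaj7, so here it functions as bVImaj7, borrowed from the parallel minor.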